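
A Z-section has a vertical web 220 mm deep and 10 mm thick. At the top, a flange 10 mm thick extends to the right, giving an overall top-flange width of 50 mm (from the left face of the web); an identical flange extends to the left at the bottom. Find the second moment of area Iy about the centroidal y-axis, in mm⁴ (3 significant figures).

Treat the section as a set of non-overlapping primitives; coordinates are from the bounding-box lower-left.
Web: 10 × 220, A = 2 200 mm², x = 45 mm, Ī = 18 333 mm⁴.
Top flange (beyond web): 40 × 10, A = 400 mm², x = 70 mm, Ī = 53 333 mm⁴.
Bottom flange (beyond web): 40 × 10, A = 400 mm², x = 20 mm, Ī = 53 333 mm⁴.
Centroid: x̄ = ΣA·x / ΣA = 45 mm.
Transfer each piece to the centroidal y-axis using Ī + A·d² with d = x − 45:
  web: d = 0 mm → contributes +18 333 mm⁴
  top flange (beyond web): d = 25 mm → contributes +303 333 mm⁴
  bottom flange (beyond web): d = -25 mm → contributes +303 333 mm⁴
Total I = 625 000 mm⁴.

Iy ≈ 6.25 × 10⁵ mm⁴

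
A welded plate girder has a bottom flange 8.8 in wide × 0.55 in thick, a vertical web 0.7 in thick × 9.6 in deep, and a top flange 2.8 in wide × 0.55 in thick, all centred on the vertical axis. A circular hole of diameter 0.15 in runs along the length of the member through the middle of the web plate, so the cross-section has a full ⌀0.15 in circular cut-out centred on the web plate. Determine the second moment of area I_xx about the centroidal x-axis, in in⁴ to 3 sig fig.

Break the section into simple shapes (no overlaps), measuring from the bottom-left corner of the bounding box.
Bottom plate: 8.8 × 0.55, A = 4.84 in², y = 0.275 in, Ī = 0.12201 in⁴.
Web plate: 0.7 × 9.6, A = 6.72 in², y = 5.35 in, Ī = 51.61 in⁴.
Top plate: 2.8 × 0.55, A = 1.54 in², y = 10.425 in, Ī = 0.038821 in⁴.
Hole (subtracted): ⌀0.15, A = 0.017671 in², y = 5.35 in, Ī = 0.00002485 in⁴.
Centroid: ȳ = ΣA·y / ΣA = 4.0698 in.
Transfer each piece to the centroidal x-axis using Ī + A·d² with d = y − 4.0698:
  bottom plate: d = -3.7948 in → contributes +69.822 in⁴
  web plate: d = 1.2802 in → contributes +62.622 in⁴
  top plate: d = 6.3552 in → contributes +62.236 in⁴
  hole: d = 1.2802 in → contributes −0.028985 in⁴
Total I = 194.65 in⁴.

I_xx ≈ 195 in⁴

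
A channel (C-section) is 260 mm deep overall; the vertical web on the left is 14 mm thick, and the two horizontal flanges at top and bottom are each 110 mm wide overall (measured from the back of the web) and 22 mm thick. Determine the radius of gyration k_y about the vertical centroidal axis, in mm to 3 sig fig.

k_y ≈ 34.2 mm

Break the section into simple shapes (no overlaps), measuring from the bottom-left corner of the bounding box.
Web: 14 × 260, A = 3 640 mm², x = 7 mm, Ī = 59 453 mm⁴.
Top flange (beyond web): 96 × 22, A = 2 112 mm², x = 62 mm, Ī = 1 622 016 mm⁴.
Bottom flange (beyond web): 96 × 22, A = 2 112 mm², x = 62 mm, Ī = 1 622 016 mm⁴.
Centroid: x̄ = ΣA·x / ΣA = 36.542 mm.
Transfer each piece to the vertical centroidal axis using Ī + A·d² with d = x − 36.542:
  web: d = -29.542 mm → contributes +3 236 236 mm⁴
  top flange (beyond web): d = 25.458 mm → contributes +2 990 800 mm⁴
  bottom flange (beyond web): d = 25.458 mm → contributes +2 990 800 mm⁴
Total I = 9 217 837 mm⁴.
Radius of gyration: k = √(I/A) = √(9 217 837 / 7 864) = 34.237 mm.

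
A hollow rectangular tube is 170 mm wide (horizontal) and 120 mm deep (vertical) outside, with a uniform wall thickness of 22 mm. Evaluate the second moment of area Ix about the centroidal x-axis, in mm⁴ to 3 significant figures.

Break the section into simple shapes (no overlaps), measuring from the bottom-left corner of the bounding box.
Outer rectangle: 170 × 120, A = 20 400 mm², y = 60 mm, Ī = 24 480 000 mm⁴.
Inner void (subtracted): 126 × 76, A = 9 576 mm², y = 60 mm, Ī = 4 609 248 mm⁴.
By symmetry the centroid is at mid-height, ȳ = 60 mm.
All pieces are centred on the centroidal x-axis, so I = ΣĪ (holes subtracted) = 19 870 752 mm⁴.

Ix ≈ 1.99 × 10⁷ mm⁴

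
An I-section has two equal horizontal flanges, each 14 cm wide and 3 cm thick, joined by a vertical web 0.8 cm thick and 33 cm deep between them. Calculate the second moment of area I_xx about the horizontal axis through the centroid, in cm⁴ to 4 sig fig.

Break the section into simple shapes (no overlaps), measuring from the bottom-left corner of the bounding box.
Bottom flange: 14 × 3, A = 42 cm², y = 1.5 cm, Ī = 31.5 cm⁴.
Web: 0.8 × 33, A = 26.4 cm², y = 19.5 cm, Ī = 2395.8 cm⁴.
Top flange: 14 × 3, A = 42 cm², y = 37.5 cm, Ī = 31.5 cm⁴.
By symmetry the centroid is at mid-height, ȳ = 19.5 cm.
Transfer each piece to the horizontal axis through the centroid using Ī + A·d² with d = y − 19.5:
  bottom flange: d = -18 cm → contributes +13639.5 cm⁴
  web: d = 0 cm → contributes +2395.8 cm⁴
  top flange: d = 18 cm → contributes +13639.5 cm⁴
Total I = 29674.8 cm⁴.

I_xx ≈ 2.967 × 10⁴ cm⁴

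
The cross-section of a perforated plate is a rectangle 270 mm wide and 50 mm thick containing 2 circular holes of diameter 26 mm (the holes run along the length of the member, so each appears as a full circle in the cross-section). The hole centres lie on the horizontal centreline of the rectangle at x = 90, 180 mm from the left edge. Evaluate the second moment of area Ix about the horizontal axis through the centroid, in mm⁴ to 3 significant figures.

Split into non-overlapping primitives; take the origin at the lower-left of the bounding box.
Plate: 270 × 50, A = 13 500 mm², y = 25 mm, Ī = 2 812 500 mm⁴.
Hole 1 (subtracted): ⌀26, A = 530.93 mm², y = 25 mm, Ī = 22 432 mm⁴.
Hole 2 (subtracted): ⌀26, A = 530.93 mm², y = 25 mm, Ī = 22 432 mm⁴.
By symmetry the centroid is at mid-height, ȳ = 25 mm.
All pieces are centred on the horizontal axis through the centroid, so I = ΣĪ (holes subtracted) = 2 767 636 mm⁴.

Ix ≈ 2.77 × 10⁶ mm⁴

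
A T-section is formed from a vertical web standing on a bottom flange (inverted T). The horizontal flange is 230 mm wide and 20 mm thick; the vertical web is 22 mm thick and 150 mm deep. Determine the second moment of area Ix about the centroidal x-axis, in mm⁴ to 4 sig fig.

Break the section into simple shapes (no overlaps), measuring from the bottom-left corner of the bounding box.
Flange: 230 × 20, A = 4 600 mm², y = 10 mm, Ī = 153 333 mm⁴.
Web: 22 × 150, A = 3 300 mm², y = 95 mm, Ī = 6 187 500 mm⁴.
Centroid: ȳ = ΣA·y / ΣA = 45.5063 mm.
Transfer each piece to the centroidal x-axis using Ī + A·d² with d = y − 45.5063:
  flange: d = -35.5063 mm → contributes +5 952 551 mm⁴
  web: d = 49.4937 mm → contributes +14 271 257 mm⁴
Total I = 20 223 808 mm⁴.

Ix ≈ 2.022 × 10⁷ mm⁴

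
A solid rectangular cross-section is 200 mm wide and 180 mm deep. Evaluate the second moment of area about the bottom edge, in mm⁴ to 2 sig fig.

I_base ≈ 3.9 × 10⁸ mm⁴

The section: 200 × 180, A = 36 000 mm², y = 90 mm, Ī = 97 200 000 mm⁴.
Transfer it to a horizontal axis along the bottom face using Ī + A·d² with d = y − 0:
  the section: d = 90 mm → contributes +388 800 000 mm⁴
Total I = 388 800 000 mm⁴.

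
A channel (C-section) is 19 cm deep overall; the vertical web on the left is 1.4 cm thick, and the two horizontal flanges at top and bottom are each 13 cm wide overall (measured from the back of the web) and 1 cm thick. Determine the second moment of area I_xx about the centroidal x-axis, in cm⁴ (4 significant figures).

I_xx ≈ 2681 cm⁴

Treat the section as a set of non-overlapping primitives; coordinates are from the bounding-box lower-left.
Web: 1.4 × 19, A = 26.6 cm², y = 9.5 cm, Ī = 800.217 cm⁴.
Top flange (beyond web): 11.6 × 1, A = 11.6 cm², y = 18.5 cm, Ī = 0.966667 cm⁴.
Bottom flange (beyond web): 11.6 × 1, A = 11.6 cm², y = 0.5 cm, Ī = 0.966667 cm⁴.
By symmetry the centroid is at mid-height, ȳ = 9.5 cm.
Transfer each piece to the centroidal x-axis using Ī + A·d² with d = y − 9.5:
  web: d = 0 cm → contributes +800.217 cm⁴
  top flange (beyond web): d = 9 cm → contributes +940.567 cm⁴
  bottom flange (beyond web): d = -9 cm → contributes +940.567 cm⁴
Total I = 2681.35 cm⁴.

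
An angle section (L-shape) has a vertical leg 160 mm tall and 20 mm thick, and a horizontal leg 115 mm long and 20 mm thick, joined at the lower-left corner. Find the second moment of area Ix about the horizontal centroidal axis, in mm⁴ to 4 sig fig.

Ix ≈ 1.273 × 10⁷ mm⁴

Treat the section as a set of non-overlapping primitives; coordinates are from the bounding-box lower-left.
Vertical leg: 20 × 160, A = 3 200 mm², y = 80 mm, Ī = 6 826 667 mm⁴.
Horizontal leg (remainder): 95 × 20, A = 1 900 mm², y = 10 mm, Ī = 63333.3 mm⁴.
Centroid: ȳ = ΣA·y / ΣA = 53.9216 mm.
Transfer each piece to the horizontal centroidal axis using Ī + A·d² with d = y − 53.9216:
  vertical leg: d = 26.0784 mm → contributes +9 002 937 mm⁴
  horizontal leg (remainder): d = -43.9216 mm → contributes +3 728 631 mm⁴
Total I = 12 731 569 mm⁴.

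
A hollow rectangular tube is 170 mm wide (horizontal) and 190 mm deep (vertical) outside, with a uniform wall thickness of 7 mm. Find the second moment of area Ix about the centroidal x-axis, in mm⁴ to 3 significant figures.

Ix ≈ 2.63 × 10⁷ mm⁴

Split into non-overlapping primitives; take the origin at the lower-left of the bounding box.
Outer rectangle: 170 × 190, A = 32 300 mm², y = 95 mm, Ī = 97 169 167 mm⁴.
Inner void (subtracted): 156 × 176, A = 27 456 mm², y = 95 mm, Ī = 70 873 088 mm⁴.
By symmetry the centroid is at mid-height, ȳ = 95 mm.
All pieces are centred on the centroidal x-axis, so I = ΣĪ (holes subtracted) = 26 296 079 mm⁴.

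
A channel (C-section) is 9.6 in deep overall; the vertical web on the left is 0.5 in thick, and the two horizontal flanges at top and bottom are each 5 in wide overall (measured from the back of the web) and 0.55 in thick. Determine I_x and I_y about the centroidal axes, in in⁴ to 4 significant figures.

Break the section into simple shapes (no overlaps), measuring from the bottom-left corner of the bounding box.
Web: 0.5 × 9.6, A = 4.8 in², y = 4.8 in, Ī = 36.864 in⁴.
Top flange (beyond web): 4.5 × 0.55, A = 2.475 in², y = 9.325 in, Ī = 0.0623906 in⁴.
Bottom flange (beyond web): 4.5 × 0.55, A = 2.475 in², y = 0.275 in, Ī = 0.0623906 in⁴.
By symmetry the centroid is at mid-height, ȳ = 4.8 in.
Transfer each piece to the centroidal x-axis using Ī + A·d² with d = y − 4.8:
  web: d = 0 in → contributes +36.864 in⁴
  top flange (beyond web): d = 4.525 in → contributes +50.7396 in⁴
  bottom flange (beyond web): d = -4.525 in → contributes +50.7396 in⁴
Total I = 138.343 in⁴.
For the y-axis: x̄ = 1.51923 in.
Repeating about the centroidal y-axis gives I_y = 23.6839 in⁴.

I_x ≈ 138.3 in⁴, I_y ≈ 23.68 in⁴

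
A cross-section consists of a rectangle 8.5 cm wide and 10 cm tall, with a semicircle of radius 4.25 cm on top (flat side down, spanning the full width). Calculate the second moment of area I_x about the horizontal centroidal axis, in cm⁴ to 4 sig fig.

I_x ≈ 1729 cm⁴

Break the section into simple shapes (no overlaps), measuring from the bottom-left corner of the bounding box.
Rectangular body: 8.5 × 10, A = 85 cm², y = 5 cm, Ī = 708.333 cm⁴.
Semicircular cap: semicircle r = 4.25, A = 28.3725 cm², y = 11.8038 cm, Ī = 35.8086 cm⁴.
Centroid: ȳ = ΣA·y / ΣA = 6.7027 cm.
Transfer each piece to the horizontal centroidal axis using Ī + A·d² with d = y − 6.7027:
  rectangular body: d = -1.7027 cm → contributes +954.765 cm⁴
  semicircular cap: d = 5.10105 cm → contributes +774.083 cm⁴
Total I = 1728.85 cm⁴.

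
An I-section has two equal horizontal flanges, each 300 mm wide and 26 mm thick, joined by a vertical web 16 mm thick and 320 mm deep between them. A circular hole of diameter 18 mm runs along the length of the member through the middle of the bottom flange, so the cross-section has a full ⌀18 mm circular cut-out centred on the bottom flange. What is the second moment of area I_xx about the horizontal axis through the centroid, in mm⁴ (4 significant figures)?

I_xx ≈ 5.037 × 10⁸ mm⁴

Break the section into simple shapes (no overlaps), measuring from the bottom-left corner of the bounding box.
Bottom flange: 300 × 26, A = 7 800 mm², y = 13 mm, Ī = 439 400 mm⁴.
Web: 16 × 320, A = 5 120 mm², y = 186 mm, Ī = 43 690 667 mm⁴.
Top flange: 300 × 26, A = 7 800 mm², y = 359 mm, Ī = 439 400 mm⁴.
Hole (subtracted): ⌀18, A = 254.469 mm², y = 13 mm, Ī = 5 153 mm⁴.
Centroid: ȳ = ΣA·y / ΣA = 188.151 mm.
Transfer each piece to the horizontal axis through the centroid using Ī + A·d² with d = y − 188.151:
  bottom flange: d = -175.151 mm → contributes +239 727 046 mm⁴
  web: d = -2.15109 mm → contributes +43 714 358 mm⁴
  top flange: d = 170.849 mm → contributes +228 116 338 mm⁴
  hole: d = -175.151 mm → contributes −7 811 729 mm⁴
Total I = 503 746 013 mm⁴.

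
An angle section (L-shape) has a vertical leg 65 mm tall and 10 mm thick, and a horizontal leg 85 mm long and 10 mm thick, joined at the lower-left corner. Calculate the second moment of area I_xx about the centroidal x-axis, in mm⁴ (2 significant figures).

Decompose the section into non-overlapping parts with the origin at the bottom-left of its bounding rectangle.
Vertical leg: 10 × 65, A = 650 mm², y = 32.5 mm, Ī = 228 854 mm⁴.
Horizontal leg (remainder): 75 × 10, A = 750 mm², y = 5 mm, Ī = 6 250 mm⁴.
Centroid: ȳ = ΣA·y / ΣA = 17.77 mm.
Transfer each piece to the centroidal x-axis using Ī + A·d² with d = y − 17.77:
  vertical leg: d = 14.73 mm → contributes +369 928 mm⁴
  horizontal leg (remainder): d = -12.77 mm → contributes +128 514 mm⁴
Total I = 498 441 mm⁴.

I_xx ≈ 5.0 × 10⁵ mm⁴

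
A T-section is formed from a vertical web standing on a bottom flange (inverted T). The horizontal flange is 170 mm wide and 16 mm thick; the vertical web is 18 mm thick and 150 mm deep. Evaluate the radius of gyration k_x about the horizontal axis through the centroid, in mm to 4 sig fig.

k_x ≈ 51.64 mm

Treat the section as a set of non-overlapping primitives; coordinates are from the bounding-box lower-left.
Flange: 170 × 16, A = 2 720 mm², y = 8 mm, Ī = 58026.7 mm⁴.
Web: 18 × 150, A = 2 700 mm², y = 91 mm, Ī = 5 062 500 mm⁴.
Centroid: ȳ = ΣA·y / ΣA = 49.3469 mm.
Transfer each piece to the horizontal axis through the centroid using Ī + A·d² with d = y − 49.3469:
  flange: d = -41.3469 mm → contributes +4 708 038 mm⁴
  web: d = 41.6531 mm → contributes +9 746 956 mm⁴
Total I = 14 454 995 mm⁴.
Radius of gyration: k = √(I/A) = √(14 454 995 / 5 420) = 51.6427 mm.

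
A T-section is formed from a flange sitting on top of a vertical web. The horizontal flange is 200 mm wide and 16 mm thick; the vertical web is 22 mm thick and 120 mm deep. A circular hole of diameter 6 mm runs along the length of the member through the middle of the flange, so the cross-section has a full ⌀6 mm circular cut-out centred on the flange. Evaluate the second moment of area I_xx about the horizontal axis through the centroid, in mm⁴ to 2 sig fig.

Break the section into simple shapes (no overlaps), measuring from the bottom-left corner of the bounding box.
Flange: 200 × 16, A = 3 200 mm², y = 128 mm, Ī = 68 267 mm⁴.
Web: 22 × 120, A = 2 640 mm², y = 60 mm, Ī = 3 168 000 mm⁴.
Hole (subtracted): ⌀6, A = 28.27 mm², y = 128 mm, Ī = 63.62 mm⁴.
Centroid: ȳ = ΣA·y / ΣA = 97.11 mm.
Transfer each piece to the horizontal axis through the centroid using Ī + A·d² with d = y − 97.11:
  flange: d = 30.89 mm → contributes +3 121 538 mm⁴
  web: d = -37.11 mm → contributes +6 803 823 mm⁴
  hole: d = 30.89 mm → contributes −27 041 mm⁴
Total I = 9 898 320 mm⁴.

I_xx ≈ 9.9 × 10⁶ mm⁴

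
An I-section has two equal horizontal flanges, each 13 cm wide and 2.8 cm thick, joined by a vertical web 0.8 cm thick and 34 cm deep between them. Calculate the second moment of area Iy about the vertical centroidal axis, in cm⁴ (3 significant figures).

Break the section into simple shapes (no overlaps), measuring from the bottom-left corner of the bounding box.
Bottom flange: 13 × 2.8, A = 36.4 cm², x = 6.5 cm, Ī = 512.63 cm⁴.
Web: 0.8 × 34, A = 27.2 cm², x = 6.5 cm, Ī = 1.4507 cm⁴.
Top flange: 13 × 2.8, A = 36.4 cm², x = 6.5 cm, Ī = 512.63 cm⁴.
By symmetry the centroid is at mid-width, x̄ = 6.5 cm.
All pieces are centred on the vertical centroidal axis, so I = ΣĪ = 1026.7 cm⁴.

Iy ≈ 1030 cm⁴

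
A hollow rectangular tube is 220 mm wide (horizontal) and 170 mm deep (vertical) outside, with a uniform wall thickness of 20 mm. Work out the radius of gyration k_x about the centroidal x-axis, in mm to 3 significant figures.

k_x ≈ 63.9 mm

Treat the section as a set of non-overlapping primitives; coordinates are from the bounding-box lower-left.
Outer rectangle: 220 × 170, A = 37 400 mm², y = 85 mm, Ī = 90 071 667 mm⁴.
Inner void (subtracted): 180 × 130, A = 23 400 mm², y = 85 mm, Ī = 32 955 000 mm⁴.
By symmetry the centroid is at mid-height, ȳ = 85 mm.
All pieces are centred on the centroidal x-axis, so I = ΣĪ (holes subtracted) = 57 116 667 mm⁴.
Radius of gyration: k = √(I/A) = √(57 116 667 / 14 000) = 63.873 mm.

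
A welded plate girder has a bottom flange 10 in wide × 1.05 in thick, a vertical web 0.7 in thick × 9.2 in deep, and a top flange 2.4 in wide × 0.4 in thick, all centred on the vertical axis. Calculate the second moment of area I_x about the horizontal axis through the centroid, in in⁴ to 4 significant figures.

I_x ≈ 209.1 in⁴

Treat the section as a set of non-overlapping primitives; coordinates are from the bounding-box lower-left.
Bottom plate: 10 × 1.05, A = 10.5 in², y = 0.525 in, Ī = 0.964688 in⁴.
Web plate: 0.7 × 9.2, A = 6.44 in², y = 5.65 in, Ī = 45.4235 in⁴.
Top plate: 2.4 × 0.4, A = 0.96 in², y = 10.45 in, Ī = 0.0128 in⁴.
Centroid: ȳ = ΣA·y / ΣA = 2.90115 in.
Transfer each piece to the horizontal axis through the centroid using Ī + A·d² with d = y − 2.90115:
  bottom plate: d = -2.37615 in → contributes +60.2484 in⁴
  web plate: d = 2.74885 in → contributes +94.0854 in⁴
  top plate: d = 7.54885 in → contributes +54.7186 in⁴
Total I = 209.052 in⁴.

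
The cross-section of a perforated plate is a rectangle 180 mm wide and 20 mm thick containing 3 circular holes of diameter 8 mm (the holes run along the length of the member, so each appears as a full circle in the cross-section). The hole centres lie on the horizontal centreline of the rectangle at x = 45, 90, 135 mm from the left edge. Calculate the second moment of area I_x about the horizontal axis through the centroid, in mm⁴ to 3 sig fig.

I_x ≈ 1.19 × 10⁵ mm⁴

Break the section into simple shapes (no overlaps), measuring from the bottom-left corner of the bounding box.
Plate: 180 × 20, A = 3 600 mm², y = 10 mm, Ī = 120 000 mm⁴.
Hole 1 (subtracted): ⌀8, A = 50.265 mm², y = 10 mm, Ī = 201.06 mm⁴.
Hole 2 (subtracted): ⌀8, A = 50.265 mm², y = 10 mm, Ī = 201.06 mm⁴.
Hole 3 (subtracted): ⌀8, A = 50.265 mm², y = 10 mm, Ī = 201.06 mm⁴.
By symmetry the centroid is at mid-height, ȳ = 10 mm.
All pieces are centred on the horizontal axis through the centroid, so I = ΣĪ (holes subtracted) = 119 397 mm⁴.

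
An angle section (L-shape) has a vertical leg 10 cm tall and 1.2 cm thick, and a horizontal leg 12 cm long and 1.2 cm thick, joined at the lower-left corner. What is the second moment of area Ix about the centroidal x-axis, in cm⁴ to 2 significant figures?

Split into non-overlapping primitives; take the origin at the lower-left of the bounding box.
Vertical leg: 1.2 × 10, A = 12 cm², y = 5 cm, Ī = 100 cm⁴.
Horizontal leg (remainder): 10.8 × 1.2, A = 12.96 cm², y = 0.6 cm, Ī = 1.555 cm⁴.
Centroid: ȳ = ΣA·y / ΣA = 2.715 cm.
Transfer each piece to the centroidal x-axis using Ī + A·d² with d = y − 2.715:
  vertical leg: d = 2.285 cm → contributes +162.6 cm⁴
  horizontal leg (remainder): d = -2.115 cm → contributes +59.55 cm⁴
Total I = 222.2 cm⁴.

Ix ≈ 220 cm⁴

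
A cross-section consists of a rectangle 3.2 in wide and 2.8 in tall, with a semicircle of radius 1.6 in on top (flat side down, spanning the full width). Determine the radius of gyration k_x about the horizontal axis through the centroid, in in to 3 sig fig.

Break the section into simple shapes (no overlaps), measuring from the bottom-left corner of the bounding box.
Rectangular body: 3.2 × 2.8, A = 8.96 in², y = 1.4 in, Ī = 5.8539 in⁴.
Semicircular cap: semicircle r = 1.6, A = 4.0212 in², y = 3.4791 in, Ī = 0.7193 in⁴.
Centroid: ȳ = ΣA·y / ΣA = 2.044 in.
Transfer each piece to the horizontal axis through the centroid using Ī + A·d² with d = y − 2.044:
  rectangular body: d = -0.64404 in → contributes +9.5703 in⁴
  semicircular cap: d = 1.435 in → contributes +9.0002 in⁴
Total I = 18.571 in⁴.
Radius of gyration: k = √(I/A) = √(18.571 / 12.981) = 1.1961 in.

k_x ≈ 1.20 in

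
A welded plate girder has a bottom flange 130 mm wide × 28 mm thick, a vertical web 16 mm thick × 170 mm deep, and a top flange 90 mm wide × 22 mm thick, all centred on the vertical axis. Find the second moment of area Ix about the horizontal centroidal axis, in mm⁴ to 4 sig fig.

Ix ≈ 5.732 × 10⁷ mm⁴

Decompose the section into non-overlapping parts with the origin at the bottom-left of its bounding rectangle.
Bottom plate: 130 × 28, A = 3 640 mm², y = 14 mm, Ī = 237 813 mm⁴.
Web plate: 16 × 170, A = 2 720 mm², y = 113 mm, Ī = 6 550 667 mm⁴.
Top plate: 90 × 22, A = 1 980 mm², y = 209 mm, Ī = 79 860 mm⁴.
Centroid: ȳ = ΣA·y / ΣA = 92.5827 mm.
Transfer each piece to the horizontal centroidal axis using Ī + A·d² with d = y − 92.5827:
  bottom plate: d = -78.5827 mm → contributes +22 715 709 mm⁴
  web plate: d = 20.4173 mm → contributes +7 684 539 mm⁴
  top plate: d = 116.417 mm → contributes +26 914 760 mm⁴
Total I = 57 315 008 mm⁴.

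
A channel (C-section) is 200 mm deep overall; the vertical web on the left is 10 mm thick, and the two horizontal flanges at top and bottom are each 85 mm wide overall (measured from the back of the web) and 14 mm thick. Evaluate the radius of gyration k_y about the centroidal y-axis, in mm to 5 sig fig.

Split into non-overlapping primitives; take the origin at the lower-left of the bounding box.
Web: 10 × 200, A = 2 000 mm², x = 5 mm, Ī = 16666.67 mm⁴.
Top flange (beyond web): 75 × 14, A = 1 050 mm², x = 47.5 mm, Ī = 492187.5 mm⁴.
Bottom flange (beyond web): 75 × 14, A = 1 050 mm², x = 47.5 mm, Ī = 492187.5 mm⁴.
Centroid: x̄ = ΣA·x / ΣA = 26.76829 mm.
Transfer each piece to the centroidal y-axis using Ī + A·d² with d = x − 26.76829:
  web: d = -21.76829 mm → contributes +964383.8 mm⁴
  top flange (beyond web): d = 20.73171 mm → contributes +943481.4 mm⁴
  bottom flange (beyond web): d = 20.73171 mm → contributes +943481.4 mm⁴
Total I = 2 851 347 mm⁴.
Radius of gyration: k = √(I/A) = √(2 851 347 / 4 100) = 26.37139 mm.

k_y ≈ 26.371 mm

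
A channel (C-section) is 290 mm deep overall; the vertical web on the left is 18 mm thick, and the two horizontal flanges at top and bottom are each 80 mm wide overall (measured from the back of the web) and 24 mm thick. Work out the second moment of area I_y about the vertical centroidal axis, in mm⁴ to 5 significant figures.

I_y ≈ 4.1269 × 10⁶ mm⁴

Break the section into simple shapes (no overlaps), measuring from the bottom-left corner of the bounding box.
Web: 18 × 290, A = 5 220 mm², x = 9 mm, Ī = 140 940 mm⁴.
Top flange (beyond web): 62 × 24, A = 1 488 mm², x = 49 mm, Ī = 476 656 mm⁴.
Bottom flange (beyond web): 62 × 24, A = 1 488 mm², x = 49 mm, Ī = 476 656 mm⁴.
Centroid: x̄ = ΣA·x / ΣA = 23.52416 mm.
Transfer each piece to the vertical centroidal axis using Ī + A·d² with d = x − 23.52416:
  web: d = -14.52416 mm → contributes +1 242 105 mm⁴
  top flange (beyond web): d = 25.47584 mm → contributes +1 442 396 mm⁴
  bottom flange (beyond web): d = 25.47584 mm → contributes +1 442 396 mm⁴
Total I = 4 126 896 mm⁴.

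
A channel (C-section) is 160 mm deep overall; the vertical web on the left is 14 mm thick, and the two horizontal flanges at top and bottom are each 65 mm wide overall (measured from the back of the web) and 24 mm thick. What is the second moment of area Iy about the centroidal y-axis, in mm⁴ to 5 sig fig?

Iy ≈ 1.8027 × 10⁶ mm⁴

Decompose the section into non-overlapping parts with the origin at the bottom-left of its bounding rectangle.
Web: 14 × 160, A = 2 240 mm², x = 7 mm, Ī = 36586.67 mm⁴.
Top flange (beyond web): 51 × 24, A = 1 224 mm², x = 39.5 mm, Ī = 265 302 mm⁴.
Bottom flange (beyond web): 51 × 24, A = 1 224 mm², x = 39.5 mm, Ī = 265 302 mm⁴.
Centroid: x̄ = ΣA·x / ΣA = 23.97099 mm.
Transfer each piece to the centroidal y-axis using Ī + A·d² with d = x − 23.97099:
  web: d = -16.97099 mm → contributes +681739.1 mm⁴
  top flange (beyond web): d = 15.52901 mm → contributes +560469.8 mm⁴
  bottom flange (beyond web): d = 15.52901 mm → contributes +560469.8 mm⁴
Total I = 1 802 679 mm⁴.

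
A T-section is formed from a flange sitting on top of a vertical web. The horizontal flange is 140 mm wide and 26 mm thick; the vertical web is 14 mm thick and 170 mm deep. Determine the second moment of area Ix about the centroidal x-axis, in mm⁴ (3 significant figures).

Ix ≈ 1.98 × 10⁷ mm⁴

Treat the section as a set of non-overlapping primitives; coordinates are from the bounding-box lower-left.
Flange: 140 × 26, A = 3 640 mm², y = 183 mm, Ī = 205 053 mm⁴.
Web: 14 × 170, A = 2 380 mm², y = 85 mm, Ī = 5 731 833 mm⁴.
Centroid: ȳ = ΣA·y / ΣA = 144.26 mm.
Transfer each piece to the centroidal x-axis using Ī + A·d² with d = y − 144.26:
  flange: d = 38.744 mm → contributes +5 669 101 mm⁴
  web: d = -59.256 mm → contributes +14 088 612 mm⁴
Total I = 19 757 713 mm⁴.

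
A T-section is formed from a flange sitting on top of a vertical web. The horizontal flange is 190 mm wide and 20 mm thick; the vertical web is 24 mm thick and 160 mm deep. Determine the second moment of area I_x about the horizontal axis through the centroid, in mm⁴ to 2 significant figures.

Decompose the section into non-overlapping parts with the origin at the bottom-left of its bounding rectangle.
Flange: 190 × 20, A = 3 800 mm², y = 170 mm, Ī = 126 667 mm⁴.
Web: 24 × 160, A = 3 840 mm², y = 80 mm, Ī = 8 192 000 mm⁴.
Centroid: ȳ = ΣA·y / ΣA = 124.8 mm.
Transfer each piece to the horizontal axis through the centroid using Ī + A·d² with d = y − 124.8:
  flange: d = 45.24 mm → contributes +7 902 454 mm⁴
  web: d = -44.76 mm → contributes +15 886 789 mm⁴
Total I = 23 789 243 mm⁴.

I_x ≈ 2.4 × 10⁷ mm⁴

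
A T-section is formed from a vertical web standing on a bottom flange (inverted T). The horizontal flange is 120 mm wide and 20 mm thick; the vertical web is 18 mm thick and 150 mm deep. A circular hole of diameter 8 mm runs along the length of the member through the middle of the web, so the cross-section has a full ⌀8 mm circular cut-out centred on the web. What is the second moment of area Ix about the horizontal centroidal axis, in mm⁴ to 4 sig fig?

Ix ≈ 1.424 × 10⁷ mm⁴

Break the section into simple shapes (no overlaps), measuring from the bottom-left corner of the bounding box.
Flange: 120 × 20, A = 2 400 mm², y = 10 mm, Ī = 80 000 mm⁴.
Web: 18 × 150, A = 2 700 mm², y = 95 mm, Ī = 5 062 500 mm⁴.
Hole (subtracted): ⌀8, A = 50.2655 mm², y = 95 mm, Ī = 201.062 mm⁴.
Centroid: ȳ = ΣA·y / ΣA = 54.6018 mm.
Transfer each piece to the horizontal centroidal axis using Ī + A·d² with d = y − 54.6018:
  flange: d = -44.6018 mm → contributes +4 854 377 mm⁴
  web: d = 40.3982 mm → contributes +9 468 931 mm⁴
  hole: d = 40.3982 mm → contributes −82234.9 mm⁴
Total I = 14 241 074 mm⁴.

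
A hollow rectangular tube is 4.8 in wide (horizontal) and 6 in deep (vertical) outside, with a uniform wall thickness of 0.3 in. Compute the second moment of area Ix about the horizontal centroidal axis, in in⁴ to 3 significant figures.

Break the section into simple shapes (no overlaps), measuring from the bottom-left corner of the bounding box.
Outer rectangle: 4.8 × 6, A = 28.8 in², y = 3 in, Ī = 86.4 in⁴.
Inner void (subtracted): 4.2 × 5.4, A = 22.68 in², y = 3 in, Ī = 55.112 in⁴.
By symmetry the centroid is at mid-height, ȳ = 3 in.
All pieces are centred on the horizontal centroidal axis, so I = ΣĪ (holes subtracted) = 31.288 in⁴.

Ix ≈ 31.3 in⁴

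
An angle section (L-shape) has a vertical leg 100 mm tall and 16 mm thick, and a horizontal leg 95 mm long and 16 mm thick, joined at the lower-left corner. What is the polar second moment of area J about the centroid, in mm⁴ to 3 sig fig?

J ≈ 4.89 × 10⁶ mm⁴

Treat the section as a set of non-overlapping primitives; coordinates are from the bounding-box lower-left.
Vertical leg: 16 × 100, A = 1 600 mm², y = 50 mm, Ī = 1 333 333 mm⁴.
Horizontal leg (remainder): 79 × 16, A = 1 264 mm², y = 8 mm, Ī = 26 965 mm⁴.
Centroid: ȳ = ΣA·y / ΣA = 31.464 mm.
Transfer each piece to the centroidal x-axis using Ī + A·d² with d = y − 31.464:
  vertical leg: d = 18.536 mm → contributes +1 883 085 mm⁴
  horizontal leg (remainder): d = -23.464 mm → contributes +722 854 mm⁴
Total I = 2 605 939 mm⁴.
For the y-axis: x̄ = 28.964 mm.
Repeating about the centroidal y-axis gives I_y = 2 284 759 mm⁴.
Polar second moment: J = I_x + I_y = 4 890 698 mm⁴.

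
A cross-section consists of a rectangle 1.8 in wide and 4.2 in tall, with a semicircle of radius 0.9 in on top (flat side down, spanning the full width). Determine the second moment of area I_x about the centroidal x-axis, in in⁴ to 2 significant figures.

I_x ≈ 18 in⁴

Decompose the section into non-overlapping parts with the origin at the bottom-left of its bounding rectangle.
Rectangular body: 1.8 × 4.2, A = 7.56 in², y = 2.1 in, Ī = 11.11 in⁴.
Semicircular cap: semicircle r = 0.9, A = 1.272 in², y = 4.582 in, Ī = 0.07201 in⁴.
Centroid: ȳ = ΣA·y / ΣA = 2.458 in.
Transfer each piece to the centroidal x-axis using Ī + A·d² with d = y − 2.458:
  rectangular body: d = -0.3575 in → contributes +12.08 in⁴
  semicircular cap: d = 2.124 in → contributes +5.814 in⁴
Total I = 17.89 in⁴.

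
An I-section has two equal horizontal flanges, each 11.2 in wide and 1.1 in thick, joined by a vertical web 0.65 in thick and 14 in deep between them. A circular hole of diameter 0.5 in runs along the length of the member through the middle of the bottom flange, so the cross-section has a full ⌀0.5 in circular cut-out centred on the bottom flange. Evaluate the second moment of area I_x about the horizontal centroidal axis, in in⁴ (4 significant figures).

I_x ≈ 1544 in⁴

Break the section into simple shapes (no overlaps), measuring from the bottom-left corner of the bounding box.
Bottom flange: 11.2 × 1.1, A = 12.32 in², y = 0.55 in, Ī = 1.24227 in⁴.
Web: 0.65 × 14, A = 9.1 in², y = 8.1 in, Ī = 148.633 in⁴.
Top flange: 11.2 × 1.1, A = 12.32 in², y = 15.65 in, Ī = 1.24227 in⁴.
Hole (subtracted): ⌀0.5, A = 0.19635 in², y = 0.55 in, Ī = 0.00306796 in⁴.
Centroid: ȳ = ΣA·y / ΣA = 8.14419 in.
Transfer each piece to the horizontal centroidal axis using Ī + A·d² with d = y − 8.14419:
  bottom flange: d = -7.59419 in → contributes +711.759 in⁴
  web: d = -0.0441943 in → contributes +148.651 in⁴
  top flange: d = 7.50581 in → contributes +695.316 in⁴
  hole: d = -7.59419 in → contributes −11.3269 in⁴
Total I = 1544.4 in⁴.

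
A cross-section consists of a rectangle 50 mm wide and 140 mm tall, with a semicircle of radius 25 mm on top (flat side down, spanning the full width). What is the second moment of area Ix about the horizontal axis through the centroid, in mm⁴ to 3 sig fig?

Split into non-overlapping primitives; take the origin at the lower-left of the bounding box.
Rectangular body: 50 × 140, A = 7 000 mm², y = 70 mm, Ī = 11 433 333 mm⁴.
Semicircular cap: semicircle r = 25, A = 981.75 mm², y = 150.61 mm, Ī = 42 874 mm⁴.
Centroid: ȳ = ΣA·y / ΣA = 79.915 mm.
Transfer each piece to the horizontal axis through the centroid using Ī + A·d² with d = y − 79.915:
  rectangular body: d = -9.915 mm → contributes +12 121 484 mm⁴
  semicircular cap: d = 70.695 mm → contributes +4 949 482 mm⁴
Total I = 17 070 965 mm⁴.

Ix ≈ 1.71 × 10⁷ mm⁴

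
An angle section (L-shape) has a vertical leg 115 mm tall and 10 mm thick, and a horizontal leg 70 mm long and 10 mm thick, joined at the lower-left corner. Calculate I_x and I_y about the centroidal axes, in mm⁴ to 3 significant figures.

Split into non-overlapping primitives; take the origin at the lower-left of the bounding box.
Vertical leg: 10 × 115, A = 1 150 mm², y = 57.5 mm, Ī = 1 267 396 mm⁴.
Horizontal leg (remainder): 60 × 10, A = 600 mm², y = 5 mm, Ī = 5 000 mm⁴.
Centroid: ȳ = ΣA·y / ΣA = 39.5 mm.
Transfer each piece to the centroidal x-axis using Ī + A·d² with d = y − 39.5:
  vertical leg: d = 18 mm → contributes +1 639 996 mm⁴
  horizontal leg (remainder): d = -34.5 mm → contributes +719 150 mm⁴
Total I = 2 359 146 mm⁴.
For the y-axis: x̄ = 17 mm.
Repeating about the centroidal y-axis gives I_y = 672 583 mm⁴.

I_x ≈ 2.36 × 10⁶ mm⁴, I_y ≈ 6.73 × 10⁵ mm⁴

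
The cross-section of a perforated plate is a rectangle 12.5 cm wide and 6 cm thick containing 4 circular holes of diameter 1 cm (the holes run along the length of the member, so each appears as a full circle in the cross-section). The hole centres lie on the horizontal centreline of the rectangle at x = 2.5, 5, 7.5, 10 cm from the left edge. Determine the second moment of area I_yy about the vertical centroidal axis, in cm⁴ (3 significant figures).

I_yy ≈ 952 cm⁴

Treat the section as a set of non-overlapping primitives; coordinates are from the bounding-box lower-left.
Plate: 12.5 × 6, A = 75 cm², x = 6.25 cm, Ī = 976.56 cm⁴.
Hole 1 (subtracted): ⌀1, A = 0.7854 cm², x = 2.5 cm, Ī = 0.049087 cm⁴.
Hole 2 (subtracted): ⌀1, A = 0.7854 cm², x = 5 cm, Ī = 0.049087 cm⁴.
Hole 3 (subtracted): ⌀1, A = 0.7854 cm², x = 7.5 cm, Ī = 0.049087 cm⁴.
Hole 4 (subtracted): ⌀1, A = 0.7854 cm², x = 10 cm, Ī = 0.049087 cm⁴.
By symmetry the centroid is at mid-width, x̄ = 6.25 cm.
Transfer each piece to the vertical centroidal axis using Ī + A·d² with d = x − 6.25:
  plate: d = 0 cm → contributes +976.56 cm⁴
  hole 1: d = -3.75 cm → contributes −11.094 cm⁴
  hole 2: d = -1.25 cm → contributes −1.2763 cm⁴
  hole 3: d = 1.25 cm → contributes −1.2763 cm⁴
  hole 4: d = 3.75 cm → contributes −11.094 cm⁴
Total I = 951.82 cm⁴.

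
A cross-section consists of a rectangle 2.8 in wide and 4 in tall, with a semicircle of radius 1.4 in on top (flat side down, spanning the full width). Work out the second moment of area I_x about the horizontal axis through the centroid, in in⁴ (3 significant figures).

I_x ≈ 31.6 in⁴

Split into non-overlapping primitives; take the origin at the lower-left of the bounding box.
Rectangular body: 2.8 × 4, A = 11.2 in², y = 2 in, Ī = 14.933 in⁴.
Semicircular cap: semicircle r = 1.4, A = 3.0788 in², y = 4.5942 in, Ī = 0.42164 in⁴.
Centroid: ȳ = ΣA·y / ΣA = 2.5594 in.
Transfer each piece to the horizontal axis through the centroid using Ī + A·d² with d = y − 2.5594:
  rectangular body: d = -0.55935 in → contributes +18.438 in⁴
  semicircular cap: d = 2.0348 in → contributes +13.169 in⁴
Total I = 31.607 in⁴.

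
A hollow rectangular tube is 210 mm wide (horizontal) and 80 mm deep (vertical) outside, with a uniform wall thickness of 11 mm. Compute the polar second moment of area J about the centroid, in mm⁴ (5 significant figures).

Break the section into simple shapes (no overlaps), measuring from the bottom-left corner of the bounding box.
Outer rectangle: 210 × 80, A = 16 800 mm², y = 40 mm, Ī = 8 960 000 mm⁴.
Inner void (subtracted): 188 × 58, A = 10 904 mm², y = 40 mm, Ī = 3 056 755 mm⁴.
By symmetry the centroid is at mid-height, ȳ = 40 mm.
All pieces are centred on the centroidal x-axis, so I = ΣĪ (holes subtracted) = 5 903 245 mm⁴.
Repeating about the centroidal y-axis gives I_y = 29 624 085 mm⁴.
Polar second moment: J = I_x + I_y = 35 527 331 mm⁴.

J ≈ 3.5527 × 10⁷ mm⁴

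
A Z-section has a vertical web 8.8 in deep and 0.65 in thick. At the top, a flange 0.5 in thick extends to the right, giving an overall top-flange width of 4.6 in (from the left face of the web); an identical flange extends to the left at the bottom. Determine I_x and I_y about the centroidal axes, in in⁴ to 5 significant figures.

Decompose the section into non-overlapping parts with the origin at the bottom-left of its bounding rectangle.
Web: 0.65 × 8.8, A = 5.72 in², y = 4.4 in, Ī = 36.91307 in⁴.
Top flange (beyond web): 3.95 × 0.5, A = 1.975 in², y = 8.55 in, Ī = 0.04114583 in⁴.
Bottom flange (beyond web): 3.95 × 0.5, A = 1.975 in², y = 0.25 in, Ī = 0.04114583 in⁴.
Centroid: ȳ = ΣA·y / ΣA = 4.4 in.
Transfer each piece to the centroidal x-axis using Ī + A·d² with d = y − 4.4:
  web: d = 0 in → contributes +36.91307 in⁴
  top flange (beyond web): d = 4.15 in → contributes +34.05558 in⁴
  bottom flange (beyond web): d = -4.15 in → contributes +34.05558 in⁴
Total I = 105.0242 in⁴.
For the y-axis: x̄ = 4.275 in.
Repeating about the centroidal y-axis gives I_y = 26.23271 in⁴.

I_x ≈ 105.02 in⁴, I_y ≈ 26.233 in⁴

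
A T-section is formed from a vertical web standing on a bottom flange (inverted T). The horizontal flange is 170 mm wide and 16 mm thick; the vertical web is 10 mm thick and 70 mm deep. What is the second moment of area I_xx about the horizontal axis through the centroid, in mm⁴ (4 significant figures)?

Split into non-overlapping primitives; take the origin at the lower-left of the bounding box.
Flange: 170 × 16, A = 2 720 mm², y = 8 mm, Ī = 58026.7 mm⁴.
Web: 10 × 70, A = 700 mm², y = 51 mm, Ī = 285 833 mm⁴.
Centroid: ȳ = ΣA·y / ΣA = 16.8012 mm.
Transfer each piece to the horizontal axis through the centroid using Ī + A·d² with d = y − 16.8012:
  flange: d = -8.80117 mm → contributes +268 719 mm⁴
  web: d = 34.1988 mm → contributes +1 104 525 mm⁴
Total I = 1 373 245 mm⁴.

I_xx ≈ 1.373 × 10⁶ mm⁴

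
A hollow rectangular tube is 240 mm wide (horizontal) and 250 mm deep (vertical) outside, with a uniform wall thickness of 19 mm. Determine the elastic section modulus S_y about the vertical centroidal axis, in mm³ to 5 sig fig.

Split into non-overlapping primitives; take the origin at the lower-left of the bounding box.
Outer rectangle: 240 × 250, A = 60 000 mm², x = 120 mm, Ī = 288 000 000 mm⁴.
Inner void (subtracted): 202 × 212, A = 42 824 mm², x = 120 mm, Ī = 145 615 875 mm⁴.
By symmetry the centroid is at mid-width, x̄ = 120 mm.
All pieces are centred on the vertical centroidal axis, so I = ΣĪ (holes subtracted) = 142 384 125 mm⁴.
Extreme fibre distance c = 120 mm; S = I/c = 1 186 534 mm³.

S_y ≈ 1.1865 × 10⁶ mm³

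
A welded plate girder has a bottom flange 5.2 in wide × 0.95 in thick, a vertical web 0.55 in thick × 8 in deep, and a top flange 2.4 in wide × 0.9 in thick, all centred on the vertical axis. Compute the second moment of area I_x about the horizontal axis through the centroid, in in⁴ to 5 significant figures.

Split into non-overlapping primitives; take the origin at the lower-left of the bounding box.
Bottom plate: 5.2 × 0.95, A = 4.94 in², y = 0.475 in, Ī = 0.3715292 in⁴.
Web plate: 0.55 × 8, A = 4.4 in², y = 4.95 in, Ī = 23.46667 in⁴.
Top plate: 2.4 × 0.9, A = 2.16 in², y = 9.4 in, Ī = 0.1458 in⁴.
Centroid: ȳ = ΣA·y / ΣA = 3.863522 in.
Transfer each piece to the horizontal axis through the centroid using Ī + A·d² with d = y − 3.863522:
  bottom plate: d = -3.388522 in → contributes +57.093 in⁴
  web plate: d = 1.086478 in → contributes +28.66058 in⁴
  top plate: d = 5.536478 in → contributes +66.3554 in⁴
Total I = 152.109 in⁴.

I_x ≈ 152.11 in⁴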